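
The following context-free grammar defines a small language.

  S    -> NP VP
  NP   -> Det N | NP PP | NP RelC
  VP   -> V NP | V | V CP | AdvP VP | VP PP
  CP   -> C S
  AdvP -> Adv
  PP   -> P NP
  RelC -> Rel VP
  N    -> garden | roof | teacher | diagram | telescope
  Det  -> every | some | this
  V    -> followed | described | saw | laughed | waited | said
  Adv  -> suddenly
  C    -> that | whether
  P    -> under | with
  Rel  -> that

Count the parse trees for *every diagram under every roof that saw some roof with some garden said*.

Two of the 7 distinct bracketings:
[S [NP [NP [Det every] [N diagram]] [PP [P under] [NP [NP [NP [Det every] [N roof]] [RelC [Rel that] [VP [V saw] [NP [Det some] [N roof]]]]] [PP [P with] [NP [Det some] [N garden]]]]]] [VP [V said]]]
[S [NP [NP [Det every] [N diagram]] [PP [P under] [NP [NP [Det every] [N roof]] [RelC [Rel that] [VP [V saw] [NP [NP [Det some] [N roof]] [PP [P with] [NP [Det some] [N garden]]]]]]]]] [VP [V said]]]
The trees differ in how a recursive rule is bracketed over the same span.

7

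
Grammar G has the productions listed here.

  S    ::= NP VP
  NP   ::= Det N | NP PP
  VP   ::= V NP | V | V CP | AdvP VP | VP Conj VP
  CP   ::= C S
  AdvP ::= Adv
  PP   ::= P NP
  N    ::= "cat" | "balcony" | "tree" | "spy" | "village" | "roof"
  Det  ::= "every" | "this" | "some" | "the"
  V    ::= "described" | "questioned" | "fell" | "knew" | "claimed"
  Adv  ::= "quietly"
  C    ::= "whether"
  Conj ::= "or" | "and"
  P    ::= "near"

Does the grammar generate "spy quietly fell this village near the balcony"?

Ungrammatical

For S → NP VP, no prefix of the string parses as an NP.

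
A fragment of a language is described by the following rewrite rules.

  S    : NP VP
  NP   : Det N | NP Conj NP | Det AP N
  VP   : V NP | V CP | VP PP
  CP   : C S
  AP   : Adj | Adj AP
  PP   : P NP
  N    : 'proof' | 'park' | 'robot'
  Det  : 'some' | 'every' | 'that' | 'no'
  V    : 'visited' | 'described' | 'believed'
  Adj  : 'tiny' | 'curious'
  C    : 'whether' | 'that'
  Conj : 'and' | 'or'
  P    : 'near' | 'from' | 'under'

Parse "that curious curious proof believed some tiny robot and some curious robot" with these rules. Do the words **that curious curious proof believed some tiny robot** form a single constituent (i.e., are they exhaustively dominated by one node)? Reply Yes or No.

No

[S [NP [Det that] [AP [Adj curious] [AP [Adj curious]]] [N proof]] [VP [V believed] [NP [NP [Det some] [AP [Adj tiny]] [N robot]] [Conj and] [NP [Det some] [AP [Adj curious]] [N robot]]]]]
The smallest constituent containing 'that curious curious proof believed some tiny robot' is the S spanning 'that curious curious proof believed some tiny robot and some curious robot'; no single node in the tree dominates exactly the given words.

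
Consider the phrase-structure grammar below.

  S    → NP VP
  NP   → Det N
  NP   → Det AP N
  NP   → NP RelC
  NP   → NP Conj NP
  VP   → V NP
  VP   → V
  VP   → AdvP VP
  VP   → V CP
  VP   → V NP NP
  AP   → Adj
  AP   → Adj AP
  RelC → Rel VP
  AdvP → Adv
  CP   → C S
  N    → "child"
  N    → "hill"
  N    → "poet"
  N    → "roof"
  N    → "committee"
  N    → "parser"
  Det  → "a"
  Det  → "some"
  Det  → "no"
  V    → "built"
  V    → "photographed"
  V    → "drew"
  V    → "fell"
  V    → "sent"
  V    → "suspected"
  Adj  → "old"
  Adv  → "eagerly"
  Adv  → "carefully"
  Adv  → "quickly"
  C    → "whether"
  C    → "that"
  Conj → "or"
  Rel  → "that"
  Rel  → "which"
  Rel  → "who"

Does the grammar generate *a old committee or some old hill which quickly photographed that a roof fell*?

For S → NP VP, every NP-prefix leaves a non-VP remainder: after 'a old committee' the remainder is not a VP; after 'a old committee or some old hill' the remainder is not a VP; after 'a old committee or some old hill which quickly photographed' the remainder is not a VP.

Ungrammatical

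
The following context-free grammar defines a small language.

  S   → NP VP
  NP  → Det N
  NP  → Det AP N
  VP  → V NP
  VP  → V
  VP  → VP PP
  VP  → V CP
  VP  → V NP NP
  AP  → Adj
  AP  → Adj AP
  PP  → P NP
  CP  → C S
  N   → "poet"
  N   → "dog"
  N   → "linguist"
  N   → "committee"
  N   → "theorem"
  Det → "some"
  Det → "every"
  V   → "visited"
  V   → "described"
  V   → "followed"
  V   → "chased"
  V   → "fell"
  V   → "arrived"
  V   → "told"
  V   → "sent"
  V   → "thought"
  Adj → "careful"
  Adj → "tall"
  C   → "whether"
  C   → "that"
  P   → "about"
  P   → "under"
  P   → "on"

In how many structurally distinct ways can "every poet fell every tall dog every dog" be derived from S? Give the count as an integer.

[S [NP [Det every] [N poet]] [VP [V fell] [NP [Det every] [AP [Adj tall]] [N dog]] [NP [Det every] [N dog]]]]
No rule offers an alternative attachment or grouping for any span, so this is the only derivation.

1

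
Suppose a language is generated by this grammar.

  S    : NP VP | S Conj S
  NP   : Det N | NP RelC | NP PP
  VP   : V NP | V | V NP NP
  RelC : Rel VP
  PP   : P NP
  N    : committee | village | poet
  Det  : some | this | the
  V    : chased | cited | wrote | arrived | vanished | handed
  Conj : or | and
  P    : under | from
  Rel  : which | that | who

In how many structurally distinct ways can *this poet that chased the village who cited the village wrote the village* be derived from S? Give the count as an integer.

Two of the 3 distinct bracketings:
[S [NP [NP [Det this] [N poet]] [RelC [Rel that] [VP [V chased] [NP [NP [Det the] [N village]] [RelC [Rel who] [VP [V cited] [NP [Det the] [N village]]]]]]]] [VP [V wrote] [NP [Det the] [N village]]]]
[S [NP [NP [Det this] [N poet]] [RelC [Rel that] [VP [V chased] [NP [NP [Det the] [N village]] [RelC [Rel who] [VP [V cited]]]] [NP [Det the] [N village]]]]] [VP [V wrote] [NP [Det the] [N village]]]]
The difference turns on whether VP → V is used at the relevant span, versus an alternative expansion of VP.

3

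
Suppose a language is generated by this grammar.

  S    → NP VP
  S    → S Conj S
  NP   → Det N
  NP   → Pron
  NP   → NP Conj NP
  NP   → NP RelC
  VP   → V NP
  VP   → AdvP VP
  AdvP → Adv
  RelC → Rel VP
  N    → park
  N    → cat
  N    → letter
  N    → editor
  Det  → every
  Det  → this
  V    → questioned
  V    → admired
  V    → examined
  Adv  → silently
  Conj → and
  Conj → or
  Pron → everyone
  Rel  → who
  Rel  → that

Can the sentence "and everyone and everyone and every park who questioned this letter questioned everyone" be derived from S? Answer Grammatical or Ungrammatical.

For S → NP VP, no prefix of the string parses as an NP. The alternative S rule S → S Conj S likewise has no satisfying split.

Ungrammatical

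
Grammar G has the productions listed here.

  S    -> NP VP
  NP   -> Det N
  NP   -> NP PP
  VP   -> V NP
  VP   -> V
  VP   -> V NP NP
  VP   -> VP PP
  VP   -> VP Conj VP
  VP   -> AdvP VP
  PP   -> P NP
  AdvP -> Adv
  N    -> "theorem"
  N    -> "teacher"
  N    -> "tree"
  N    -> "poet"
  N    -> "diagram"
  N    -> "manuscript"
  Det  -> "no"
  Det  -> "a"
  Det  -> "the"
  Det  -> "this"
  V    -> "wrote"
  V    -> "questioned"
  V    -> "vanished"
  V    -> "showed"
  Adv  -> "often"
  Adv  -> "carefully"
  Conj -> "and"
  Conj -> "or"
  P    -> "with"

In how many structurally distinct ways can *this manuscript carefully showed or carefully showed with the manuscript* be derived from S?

7

Two of the 7 distinct bracketings:
[S [NP [Det this] [N manuscript]] [VP [VP [VP [AdvP [Adv carefully]] [VP [V showed]]] [Conj or] [VP [AdvP [Adv carefully]] [VP [V showed]]]] [PP [P with] [NP [Det the] [N manuscript]]]]]
[S [NP [Det this] [N manuscript]] [VP [VP [AdvP [Adv carefully]] [VP [VP [V showed]] [Conj or] [VP [AdvP [Adv carefully]] [VP [V showed]]]]] [PP [P with] [NP [Det the] [N manuscript]]]]]
The trees differ in how a recursive rule is bracketed over the same span.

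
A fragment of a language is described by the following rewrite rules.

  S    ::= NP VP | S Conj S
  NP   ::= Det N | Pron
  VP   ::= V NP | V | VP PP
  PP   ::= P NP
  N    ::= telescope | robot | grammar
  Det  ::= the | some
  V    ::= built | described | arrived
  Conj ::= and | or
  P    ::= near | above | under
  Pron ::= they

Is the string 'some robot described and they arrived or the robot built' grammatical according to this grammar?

S
  S
    NP
      Det: some
      N: robot
    VP
      V: described
  Conj: and
  S
    S
      NP
        Pron: they
      VP
        V: arrived
    Conj: or
    S
      NP
        Det: the
        N: robot
      VP
        V: built
The bracketing above is licensed at every node by one of the given productions, with S at the root.

Grammatical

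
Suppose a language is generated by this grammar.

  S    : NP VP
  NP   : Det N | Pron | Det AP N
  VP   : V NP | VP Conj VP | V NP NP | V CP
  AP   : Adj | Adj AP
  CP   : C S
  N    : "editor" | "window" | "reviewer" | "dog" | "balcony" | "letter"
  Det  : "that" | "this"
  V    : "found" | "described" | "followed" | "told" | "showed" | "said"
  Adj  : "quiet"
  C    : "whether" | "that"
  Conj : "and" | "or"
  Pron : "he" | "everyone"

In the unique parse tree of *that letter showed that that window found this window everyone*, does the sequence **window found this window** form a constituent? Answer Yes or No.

[S [NP [Det that] [N letter]] [VP [V showed] [CP [C that] [S [NP [Det that] [N window]] [VP [V found] [NP [Det this] [N window]] [NP [Pron everyone]]]]]]]
The smallest constituent containing 'window found this window' is the S spanning 'that window found this window everyone'; no single node in the tree dominates exactly the given words.

No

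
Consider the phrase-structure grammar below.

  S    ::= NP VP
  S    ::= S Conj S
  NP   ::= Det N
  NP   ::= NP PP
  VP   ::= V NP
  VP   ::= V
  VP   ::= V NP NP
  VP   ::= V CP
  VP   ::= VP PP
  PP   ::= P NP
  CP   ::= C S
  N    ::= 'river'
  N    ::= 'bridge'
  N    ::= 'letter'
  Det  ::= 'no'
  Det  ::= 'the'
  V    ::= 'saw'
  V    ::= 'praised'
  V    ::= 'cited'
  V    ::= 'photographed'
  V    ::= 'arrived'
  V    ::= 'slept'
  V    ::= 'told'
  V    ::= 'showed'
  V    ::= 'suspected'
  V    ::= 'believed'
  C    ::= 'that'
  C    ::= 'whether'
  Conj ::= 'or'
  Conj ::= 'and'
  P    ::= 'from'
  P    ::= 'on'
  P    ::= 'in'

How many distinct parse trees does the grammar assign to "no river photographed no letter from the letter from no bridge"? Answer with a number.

5

Two of the 5 distinct bracketings:
[S [NP [Det no] [N river]] [VP [V photographed] [NP [NP [Det no] [N letter]] [PP [P from] [NP [NP [Det the] [N letter]] [PP [P from] [NP [Det no] [N bridge]]]]]]]]
[S [NP [Det no] [N river]] [VP [V photographed] [NP [NP [NP [Det no] [N letter]] [PP [P from] [NP [Det the] [N letter]]]] [PP [P from] [NP [Det no] [N bridge]]]]]]
The trees differ in how a recursive rule is bracketed over the same span.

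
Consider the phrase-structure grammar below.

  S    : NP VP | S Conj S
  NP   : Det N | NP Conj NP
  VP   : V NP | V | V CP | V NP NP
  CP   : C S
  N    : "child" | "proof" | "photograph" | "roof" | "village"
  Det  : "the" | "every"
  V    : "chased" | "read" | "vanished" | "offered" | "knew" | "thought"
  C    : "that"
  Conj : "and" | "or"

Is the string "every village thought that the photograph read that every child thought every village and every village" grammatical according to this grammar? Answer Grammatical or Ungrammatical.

Grammatical

S
  NP
    Det: every
    N: village
  VP
    V: thought
    CP
      C: that
      S
        NP
          Det: the
          N: photograph
        VP
          V: read
          CP
            C: that
            S
              NP
                Det: every
                N: child
              VP
                V: thought
                NP
                  NP
                    Det: every
                    N: village
                  Conj: and
                  NP
                    Det: every
                    N: village
The bracketing above is licensed at every node by one of the given productions, with S at the root.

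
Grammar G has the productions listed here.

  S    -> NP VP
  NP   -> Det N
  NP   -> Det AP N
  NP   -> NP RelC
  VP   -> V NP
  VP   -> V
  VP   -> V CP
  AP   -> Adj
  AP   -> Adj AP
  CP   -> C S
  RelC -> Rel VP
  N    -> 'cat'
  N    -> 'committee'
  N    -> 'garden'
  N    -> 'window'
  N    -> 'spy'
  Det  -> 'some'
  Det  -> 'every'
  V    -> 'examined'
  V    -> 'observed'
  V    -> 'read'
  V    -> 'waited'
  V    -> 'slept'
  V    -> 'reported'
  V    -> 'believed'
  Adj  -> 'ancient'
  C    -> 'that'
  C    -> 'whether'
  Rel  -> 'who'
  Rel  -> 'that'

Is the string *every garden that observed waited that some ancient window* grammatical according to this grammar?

Ungrammatical

For S → NP VP, every NP-prefix leaves a non-VP remainder: after 'every garden' the remainder is not a VP; after 'every garden that observed' the remainder is not a VP.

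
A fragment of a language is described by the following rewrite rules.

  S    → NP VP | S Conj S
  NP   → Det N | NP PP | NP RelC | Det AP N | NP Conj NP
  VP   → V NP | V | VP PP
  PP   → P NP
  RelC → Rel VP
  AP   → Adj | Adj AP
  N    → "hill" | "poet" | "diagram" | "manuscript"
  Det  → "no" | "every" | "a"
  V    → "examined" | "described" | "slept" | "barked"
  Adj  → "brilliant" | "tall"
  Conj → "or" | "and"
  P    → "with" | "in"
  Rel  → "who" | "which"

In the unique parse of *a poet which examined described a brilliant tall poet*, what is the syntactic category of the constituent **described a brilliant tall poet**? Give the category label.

VP

S
  NP
    NP
      Det: a
      N: poet
    RelC
      Rel: which
      VP
        V: examined
  VP
    V: described
    NP
      Det: a
      AP
        Adj: brilliant
        AP
          Adj: tall
      N: poet
The span 'described a brilliant tall poet' is the VP node built by VP → V NP.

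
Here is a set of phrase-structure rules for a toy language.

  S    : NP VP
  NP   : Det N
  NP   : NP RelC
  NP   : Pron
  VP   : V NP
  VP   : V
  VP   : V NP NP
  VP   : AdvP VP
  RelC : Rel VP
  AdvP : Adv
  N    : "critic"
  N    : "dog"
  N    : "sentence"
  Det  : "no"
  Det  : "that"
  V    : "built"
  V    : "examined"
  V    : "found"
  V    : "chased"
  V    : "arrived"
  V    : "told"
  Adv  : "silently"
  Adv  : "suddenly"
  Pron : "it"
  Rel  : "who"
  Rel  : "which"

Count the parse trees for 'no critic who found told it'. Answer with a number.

1

[S [NP [NP [Det no] [N critic]] [RelC [Rel who] [VP [V found]]]] [VP [V told] [NP [Pron it]]]]
No rule offers an alternative attachment or grouping for any span, so this is the only derivation.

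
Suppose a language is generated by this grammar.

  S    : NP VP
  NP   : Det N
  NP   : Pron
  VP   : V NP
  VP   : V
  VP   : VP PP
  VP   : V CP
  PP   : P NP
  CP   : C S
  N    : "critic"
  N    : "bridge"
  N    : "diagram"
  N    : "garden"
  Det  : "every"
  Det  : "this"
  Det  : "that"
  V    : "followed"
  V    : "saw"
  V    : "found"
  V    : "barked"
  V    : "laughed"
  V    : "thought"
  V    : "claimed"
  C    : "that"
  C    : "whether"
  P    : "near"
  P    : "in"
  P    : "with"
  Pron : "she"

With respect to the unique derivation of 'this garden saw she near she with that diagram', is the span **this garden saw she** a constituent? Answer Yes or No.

No

[S [NP [Det this] [N garden]] [VP [VP [VP [V saw] [NP [Pron she]]] [PP [P near] [NP [Pron she]]]] [PP [P with] [NP [Det that] [N diagram]]]]]
The smallest constituent containing 'this garden saw she' is the S spanning 'this garden saw she near she with that diagram'; no single node in the tree dominates exactly the given words.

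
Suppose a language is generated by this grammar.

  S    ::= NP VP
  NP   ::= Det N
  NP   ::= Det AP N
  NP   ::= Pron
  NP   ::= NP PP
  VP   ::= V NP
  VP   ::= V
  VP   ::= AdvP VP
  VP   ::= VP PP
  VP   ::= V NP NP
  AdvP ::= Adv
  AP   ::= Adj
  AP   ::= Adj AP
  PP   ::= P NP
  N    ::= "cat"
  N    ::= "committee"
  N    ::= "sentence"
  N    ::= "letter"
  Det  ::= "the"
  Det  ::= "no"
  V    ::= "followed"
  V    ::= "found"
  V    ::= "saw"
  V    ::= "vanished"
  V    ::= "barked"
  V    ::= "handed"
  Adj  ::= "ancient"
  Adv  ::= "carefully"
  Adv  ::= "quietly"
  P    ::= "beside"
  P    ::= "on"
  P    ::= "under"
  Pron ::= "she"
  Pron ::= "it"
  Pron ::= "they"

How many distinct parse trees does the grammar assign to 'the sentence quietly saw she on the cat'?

3

Two of the 3 distinct bracketings:
[S [NP [Det the] [N sentence]] [VP [AdvP [Adv quietly]] [VP [V saw] [NP [NP [Pron she]] [PP [P on] [NP [Det the] [N cat]]]]]]]
[S [NP [Det the] [N sentence]] [VP [AdvP [Adv quietly]] [VP [VP [V saw] [NP [Pron she]]] [PP [P on] [NP [Det the] [N cat]]]]]]
The difference turns on whether NP → NP PP is used at the relevant span, versus an alternative expansion of NP.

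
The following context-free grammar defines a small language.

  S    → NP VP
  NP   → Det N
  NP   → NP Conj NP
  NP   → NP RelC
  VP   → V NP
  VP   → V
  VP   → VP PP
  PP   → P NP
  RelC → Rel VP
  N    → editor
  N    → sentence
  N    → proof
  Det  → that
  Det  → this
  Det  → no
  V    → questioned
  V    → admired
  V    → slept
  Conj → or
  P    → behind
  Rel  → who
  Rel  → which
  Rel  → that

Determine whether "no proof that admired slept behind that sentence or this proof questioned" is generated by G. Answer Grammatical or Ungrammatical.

Ungrammatical

For S → NP VP, every NP-prefix leaves a non-VP remainder: after 'no proof' the remainder is not a VP; after 'no proof that admired' the remainder is not a VP.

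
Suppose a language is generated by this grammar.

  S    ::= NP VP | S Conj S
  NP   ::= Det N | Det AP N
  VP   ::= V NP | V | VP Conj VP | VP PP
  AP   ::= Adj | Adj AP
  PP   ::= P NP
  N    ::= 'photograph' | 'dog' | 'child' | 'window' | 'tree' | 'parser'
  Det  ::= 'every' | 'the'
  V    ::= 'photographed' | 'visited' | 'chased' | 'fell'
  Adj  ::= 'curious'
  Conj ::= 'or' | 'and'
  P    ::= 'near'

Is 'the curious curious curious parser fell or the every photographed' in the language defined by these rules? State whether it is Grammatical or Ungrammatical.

A Det word can never sit immediately before a Det word in any string this grammar generates, so the substring 'the every' rules out a derivation.

Ungrammatical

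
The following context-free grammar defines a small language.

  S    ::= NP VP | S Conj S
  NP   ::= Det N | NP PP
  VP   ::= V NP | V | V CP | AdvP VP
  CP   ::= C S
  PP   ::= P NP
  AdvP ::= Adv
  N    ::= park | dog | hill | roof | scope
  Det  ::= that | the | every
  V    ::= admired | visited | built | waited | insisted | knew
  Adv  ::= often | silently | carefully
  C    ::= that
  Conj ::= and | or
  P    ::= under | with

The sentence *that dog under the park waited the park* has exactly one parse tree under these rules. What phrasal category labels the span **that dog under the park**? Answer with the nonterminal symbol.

NP

[S [NP [NP [Det that] [N dog]] [PP [P under] [NP [Det the] [N park]]]] [VP [V waited] [NP [Det the] [N park]]]]
The span 'that dog under the park' is the NP node built by NP → NP PP.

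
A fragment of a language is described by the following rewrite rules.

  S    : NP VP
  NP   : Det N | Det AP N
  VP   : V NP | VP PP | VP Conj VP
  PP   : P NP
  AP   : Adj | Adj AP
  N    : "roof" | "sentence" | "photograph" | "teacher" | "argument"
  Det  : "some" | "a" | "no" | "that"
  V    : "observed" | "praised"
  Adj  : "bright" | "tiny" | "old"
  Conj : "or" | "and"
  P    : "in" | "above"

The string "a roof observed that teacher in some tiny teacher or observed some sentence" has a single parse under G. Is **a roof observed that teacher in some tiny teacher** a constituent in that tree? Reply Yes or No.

No

[S [NP [Det a] [N roof]] [VP [VP [VP [V observed] [NP [Det that] [N teacher]]] [PP [P in] [NP [Det some] [AP [Adj tiny]] [N teacher]]]] [Conj or] [VP [V observed] [NP [Det some] [N sentence]]]]]
The smallest constituent containing 'a roof observed that teacher in some tiny teacher' is the S spanning 'a roof observed that teacher in some tiny teacher or observed some sentence'; no single node in the tree dominates exactly the given words.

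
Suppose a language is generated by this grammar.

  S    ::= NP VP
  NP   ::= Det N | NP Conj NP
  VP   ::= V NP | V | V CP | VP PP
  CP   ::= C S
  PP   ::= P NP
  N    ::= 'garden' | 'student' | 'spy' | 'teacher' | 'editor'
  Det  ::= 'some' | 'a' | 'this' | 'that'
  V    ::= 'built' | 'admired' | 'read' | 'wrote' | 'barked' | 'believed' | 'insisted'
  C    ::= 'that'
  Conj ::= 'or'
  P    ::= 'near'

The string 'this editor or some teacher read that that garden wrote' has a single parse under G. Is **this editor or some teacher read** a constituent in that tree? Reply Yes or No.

No

[S [NP [NP [Det this] [N editor]] [Conj or] [NP [Det some] [N teacher]]] [VP [V read] [CP [C that] [S [NP [Det that] [N garden]] [VP [V wrote]]]]]]
The smallest constituent containing 'this editor or some teacher read' is the S spanning 'this editor or some teacher read that that garden wrote'; no single node in the tree dominates exactly the given words.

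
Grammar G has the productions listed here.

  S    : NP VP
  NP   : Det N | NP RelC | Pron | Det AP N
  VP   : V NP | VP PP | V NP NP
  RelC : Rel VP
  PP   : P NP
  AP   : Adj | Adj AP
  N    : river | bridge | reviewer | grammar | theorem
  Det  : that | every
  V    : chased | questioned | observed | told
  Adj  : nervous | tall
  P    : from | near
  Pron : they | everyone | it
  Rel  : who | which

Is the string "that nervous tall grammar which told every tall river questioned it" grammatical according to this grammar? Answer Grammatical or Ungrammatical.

Grammatical

S
  NP
    NP
      Det: that
      AP
        Adj: nervous
        AP
          Adj: tall
      N: grammar
    RelC
      Rel: which
      VP
        V: told
        NP
          Det: every
          AP
            Adj: tall
          N: river
  VP
    V: questioned
    NP
      Pron: it
Every word is introduced by a lexical rule and the phrasal rules combine the resulting categories into a single S.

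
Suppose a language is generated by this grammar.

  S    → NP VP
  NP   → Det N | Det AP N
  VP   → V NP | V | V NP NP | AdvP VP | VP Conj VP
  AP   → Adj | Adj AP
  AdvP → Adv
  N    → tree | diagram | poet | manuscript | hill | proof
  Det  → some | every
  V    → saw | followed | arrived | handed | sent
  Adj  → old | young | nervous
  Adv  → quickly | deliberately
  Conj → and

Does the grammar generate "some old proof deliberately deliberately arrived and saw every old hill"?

Grammatical

S
  NP
    Det: some
    AP
      Adj: old
    N: proof
  VP
    AdvP
      Adv: deliberately
    VP
      AdvP
        Adv: deliberately
      VP
        VP
          V: arrived
        Conj: and
        VP
          V: saw
          NP
            Det: every
            AP
              Adj: old
            N: hill
Every word is introduced by a lexical rule and the phrasal rules combine the resulting categories into a single S.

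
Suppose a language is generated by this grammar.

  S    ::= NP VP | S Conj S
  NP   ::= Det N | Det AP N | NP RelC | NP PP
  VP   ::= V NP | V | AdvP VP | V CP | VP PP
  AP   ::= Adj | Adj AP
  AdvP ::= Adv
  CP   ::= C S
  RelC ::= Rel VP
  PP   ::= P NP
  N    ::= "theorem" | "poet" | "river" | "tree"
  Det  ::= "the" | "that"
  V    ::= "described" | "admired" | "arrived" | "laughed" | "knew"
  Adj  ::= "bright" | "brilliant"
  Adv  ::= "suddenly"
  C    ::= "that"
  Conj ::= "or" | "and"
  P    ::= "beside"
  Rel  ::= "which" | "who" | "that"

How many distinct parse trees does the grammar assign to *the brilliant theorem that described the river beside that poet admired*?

Two of the 3 distinct bracketings:
[S [NP [NP [Det the] [AP [Adj brilliant]] [N theorem]] [RelC [Rel that] [VP [V described] [NP [NP [Det the] [N river]] [PP [P beside] [NP [Det that] [N poet]]]]]]] [VP [V admired]]]
[S [NP [NP [Det the] [AP [Adj brilliant]] [N theorem]] [RelC [Rel that] [VP [VP [V described] [NP [Det the] [N river]]] [PP [P beside] [NP [Det that] [N poet]]]]]] [VP [V admired]]]
The difference turns on whether NP → NP PP is used at the relevant span, versus an alternative expansion of NP.

3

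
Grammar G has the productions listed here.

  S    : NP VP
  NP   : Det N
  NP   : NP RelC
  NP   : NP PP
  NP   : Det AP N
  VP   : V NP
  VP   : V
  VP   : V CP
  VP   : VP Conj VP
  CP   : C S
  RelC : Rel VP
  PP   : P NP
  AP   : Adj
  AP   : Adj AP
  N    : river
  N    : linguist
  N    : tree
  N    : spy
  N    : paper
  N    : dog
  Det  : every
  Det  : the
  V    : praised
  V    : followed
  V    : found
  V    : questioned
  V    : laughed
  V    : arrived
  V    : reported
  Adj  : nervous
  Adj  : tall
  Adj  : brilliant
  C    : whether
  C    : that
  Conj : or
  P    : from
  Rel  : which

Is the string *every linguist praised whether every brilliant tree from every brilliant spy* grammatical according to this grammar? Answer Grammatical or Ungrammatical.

Ungrammatical

For S → NP VP, the only prefix that parses as NP is 'every linguist', but the remainder 'praised whether every brilliant tree from every brilliant spy' is not a VP under these rules.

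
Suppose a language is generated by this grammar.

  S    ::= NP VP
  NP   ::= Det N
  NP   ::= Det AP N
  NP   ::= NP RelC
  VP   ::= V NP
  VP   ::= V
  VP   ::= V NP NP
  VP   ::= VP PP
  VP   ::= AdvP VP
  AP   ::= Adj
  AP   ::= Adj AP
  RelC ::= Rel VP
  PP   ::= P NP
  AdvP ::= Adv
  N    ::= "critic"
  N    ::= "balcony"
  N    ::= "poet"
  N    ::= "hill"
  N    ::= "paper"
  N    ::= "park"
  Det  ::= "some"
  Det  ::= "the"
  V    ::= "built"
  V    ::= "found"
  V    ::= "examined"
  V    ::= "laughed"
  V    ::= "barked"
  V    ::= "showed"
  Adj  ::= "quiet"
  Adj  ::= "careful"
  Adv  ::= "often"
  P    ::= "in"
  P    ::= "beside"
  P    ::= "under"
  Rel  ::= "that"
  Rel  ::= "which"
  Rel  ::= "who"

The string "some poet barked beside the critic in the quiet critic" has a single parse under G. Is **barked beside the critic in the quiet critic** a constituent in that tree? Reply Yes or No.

[S [NP [Det some] [N poet]] [VP [VP [VP [V barked]] [PP [P beside] [NP [Det the] [N critic]]]] [PP [P in] [NP [Det the] [AP [Adj quiet]] [N critic]]]]]
The words 'barked beside the critic in the quiet critic' are exhaustively dominated by a single VP node (built by VP → VP PP), so they form a constituent.

Yes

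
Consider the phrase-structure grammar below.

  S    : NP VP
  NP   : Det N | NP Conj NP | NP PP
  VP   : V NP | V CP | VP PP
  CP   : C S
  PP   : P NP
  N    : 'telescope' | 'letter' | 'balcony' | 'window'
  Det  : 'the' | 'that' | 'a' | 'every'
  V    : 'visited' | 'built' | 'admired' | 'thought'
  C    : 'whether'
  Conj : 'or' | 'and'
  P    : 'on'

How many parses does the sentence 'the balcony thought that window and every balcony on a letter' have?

Two of the 3 distinct bracketings:
[S [NP [Det the] [N balcony]] [VP [V thought] [NP [NP [Det that] [N window]] [Conj and] [NP [NP [Det every] [N balcony]] [PP [P on] [NP [Det a] [N letter]]]]]]]
[S [NP [Det the] [N balcony]] [VP [V thought] [NP [NP [NP [Det that] [N window]] [Conj and] [NP [Det every] [N balcony]]] [PP [P on] [NP [Det a] [N letter]]]]]]
The trees differ in how a recursive rule is bracketed over the same span.

3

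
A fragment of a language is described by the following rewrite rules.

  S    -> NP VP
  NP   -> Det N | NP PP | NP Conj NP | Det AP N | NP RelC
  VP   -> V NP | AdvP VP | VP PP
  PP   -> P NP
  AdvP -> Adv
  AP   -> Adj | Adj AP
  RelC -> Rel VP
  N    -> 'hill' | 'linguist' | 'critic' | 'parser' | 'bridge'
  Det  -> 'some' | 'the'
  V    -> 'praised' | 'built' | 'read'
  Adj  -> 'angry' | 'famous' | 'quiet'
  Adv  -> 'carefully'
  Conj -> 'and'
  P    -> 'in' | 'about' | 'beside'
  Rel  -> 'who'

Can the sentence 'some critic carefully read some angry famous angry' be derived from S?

Ungrammatical

For S → NP VP, the only prefix that parses as NP is 'some critic', but the remainder 'carefully read some angry famous angry' is not a VP under these rules.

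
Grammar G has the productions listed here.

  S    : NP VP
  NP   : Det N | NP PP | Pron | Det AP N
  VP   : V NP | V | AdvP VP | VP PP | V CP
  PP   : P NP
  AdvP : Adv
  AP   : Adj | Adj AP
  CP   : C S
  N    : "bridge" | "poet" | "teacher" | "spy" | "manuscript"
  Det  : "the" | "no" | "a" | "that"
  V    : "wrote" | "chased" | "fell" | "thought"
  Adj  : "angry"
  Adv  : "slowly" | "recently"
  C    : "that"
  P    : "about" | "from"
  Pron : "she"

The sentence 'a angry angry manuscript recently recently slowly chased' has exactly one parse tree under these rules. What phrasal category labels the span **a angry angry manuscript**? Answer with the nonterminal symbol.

NP

[S [NP [Det a] [AP [Adj angry] [AP [Adj angry]]] [N manuscript]] [VP [AdvP [Adv recently]] [VP [AdvP [Adv recently]] [VP [AdvP [Adv slowly]] [VP [V chased]]]]]]
The span 'a angry angry manuscript' is the NP node built by NP → Det AP N.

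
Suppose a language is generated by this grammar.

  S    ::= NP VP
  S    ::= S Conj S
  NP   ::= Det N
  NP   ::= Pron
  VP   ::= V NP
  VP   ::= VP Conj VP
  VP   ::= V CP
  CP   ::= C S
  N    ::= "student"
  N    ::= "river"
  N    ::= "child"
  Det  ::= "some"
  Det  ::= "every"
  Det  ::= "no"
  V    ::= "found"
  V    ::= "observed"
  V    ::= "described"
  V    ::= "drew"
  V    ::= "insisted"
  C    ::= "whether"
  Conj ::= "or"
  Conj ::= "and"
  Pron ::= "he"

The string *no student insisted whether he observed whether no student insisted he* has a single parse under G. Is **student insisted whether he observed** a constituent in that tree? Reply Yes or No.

No

[S [NP [Det no] [N student]] [VP [V insisted] [CP [C whether] [S [NP [Pron he]] [VP [V observed] [CP [C whether] [S [NP [Det no] [N student]] [VP [V insisted] [NP [Pron he]]]]]]]]]]
The smallest constituent containing 'student insisted whether he observed' is the S spanning 'no student insisted whether he observed whether no student insisted he'; no single node in the tree dominates exactly the given words.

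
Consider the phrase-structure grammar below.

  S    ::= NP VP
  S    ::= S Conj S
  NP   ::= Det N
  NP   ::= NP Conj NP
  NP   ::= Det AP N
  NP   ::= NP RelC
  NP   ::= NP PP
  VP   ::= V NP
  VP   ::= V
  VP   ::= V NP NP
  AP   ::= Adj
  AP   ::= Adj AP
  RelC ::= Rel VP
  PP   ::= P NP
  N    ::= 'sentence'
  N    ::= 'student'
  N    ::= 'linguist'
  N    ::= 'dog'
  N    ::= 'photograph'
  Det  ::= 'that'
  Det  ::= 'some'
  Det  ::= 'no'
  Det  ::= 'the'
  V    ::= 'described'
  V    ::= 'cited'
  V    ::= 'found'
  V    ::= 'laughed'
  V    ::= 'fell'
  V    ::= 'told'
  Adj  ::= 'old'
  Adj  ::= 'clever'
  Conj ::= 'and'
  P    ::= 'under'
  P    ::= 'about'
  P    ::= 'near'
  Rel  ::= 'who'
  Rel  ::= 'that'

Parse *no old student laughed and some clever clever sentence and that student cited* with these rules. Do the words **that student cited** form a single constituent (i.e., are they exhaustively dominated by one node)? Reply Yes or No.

No

[S [S [NP [Det no] [AP [Adj old]] [N student]] [VP [V laughed]]] [Conj and] [S [NP [NP [Det some] [AP [Adj clever] [AP [Adj clever]]] [N sentence]] [Conj and] [NP [Det that] [N student]]] [VP [V cited]]]]
The smallest constituent containing 'that student cited' is the S spanning 'some clever clever sentence and that student cited'; no single node in the tree dominates exactly the given words.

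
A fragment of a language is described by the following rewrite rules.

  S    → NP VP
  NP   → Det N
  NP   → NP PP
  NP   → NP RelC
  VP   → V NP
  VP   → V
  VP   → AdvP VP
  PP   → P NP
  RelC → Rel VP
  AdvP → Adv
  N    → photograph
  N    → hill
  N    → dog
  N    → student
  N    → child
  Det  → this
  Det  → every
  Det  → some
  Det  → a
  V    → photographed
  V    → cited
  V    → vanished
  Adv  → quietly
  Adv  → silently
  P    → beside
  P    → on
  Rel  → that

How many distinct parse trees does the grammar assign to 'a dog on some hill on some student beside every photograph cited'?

5

Two of the 5 distinct bracketings:
[S [NP [NP [Det a] [N dog]] [PP [P on] [NP [NP [Det some] [N hill]] [PP [P on] [NP [NP [Det some] [N student]] [PP [P beside] [NP [Det every] [N photograph]]]]]]]] [VP [V cited]]]
[S [NP [NP [Det a] [N dog]] [PP [P on] [NP [NP [NP [Det some] [N hill]] [PP [P on] [NP [Det some] [N student]]]] [PP [P beside] [NP [Det every] [N photograph]]]]]] [VP [V cited]]]
The trees differ in how a recursive rule is bracketed over the same span.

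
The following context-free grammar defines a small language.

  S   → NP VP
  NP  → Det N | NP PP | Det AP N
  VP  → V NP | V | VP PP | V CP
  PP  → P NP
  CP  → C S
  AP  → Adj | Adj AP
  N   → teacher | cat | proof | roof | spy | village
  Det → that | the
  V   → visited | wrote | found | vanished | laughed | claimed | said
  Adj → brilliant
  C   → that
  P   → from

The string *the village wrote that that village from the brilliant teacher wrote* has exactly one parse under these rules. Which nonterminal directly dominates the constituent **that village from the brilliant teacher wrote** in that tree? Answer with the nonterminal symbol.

CP

[S [NP [Det the] [N village]] [VP [V wrote] [CP [C that] [S [NP [NP [Det that] [N village]] [PP [P from] [NP [Det the] [AP [Adj brilliant]] [N teacher]]]] [VP [V wrote]]]]]]
The span 'that village from the brilliant teacher wrote' is the S node built by S → NP VP.
Its mother is the CP built by CP → C S.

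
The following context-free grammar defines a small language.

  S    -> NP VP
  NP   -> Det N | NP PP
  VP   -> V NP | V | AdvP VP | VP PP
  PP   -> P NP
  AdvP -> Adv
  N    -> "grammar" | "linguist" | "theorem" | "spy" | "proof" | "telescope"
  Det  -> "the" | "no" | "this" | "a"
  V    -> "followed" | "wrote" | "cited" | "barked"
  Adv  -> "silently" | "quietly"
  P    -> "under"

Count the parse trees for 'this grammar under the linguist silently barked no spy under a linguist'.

Two of the 3 distinct bracketings:
[S [NP [NP [Det this] [N grammar]] [PP [P under] [NP [Det the] [N linguist]]]] [VP [AdvP [Adv silently]] [VP [V barked] [NP [NP [Det no] [N spy]] [PP [P under] [NP [Det a] [N linguist]]]]]]]
[S [NP [NP [Det this] [N grammar]] [PP [P under] [NP [Det the] [N linguist]]]] [VP [AdvP [Adv silently]] [VP [VP [V barked] [NP [Det no] [N spy]]] [PP [P under] [NP [Det a] [N linguist]]]]]]
The difference turns on whether VP → VP PP is used at the relevant span, versus an alternative expansion of VP.

3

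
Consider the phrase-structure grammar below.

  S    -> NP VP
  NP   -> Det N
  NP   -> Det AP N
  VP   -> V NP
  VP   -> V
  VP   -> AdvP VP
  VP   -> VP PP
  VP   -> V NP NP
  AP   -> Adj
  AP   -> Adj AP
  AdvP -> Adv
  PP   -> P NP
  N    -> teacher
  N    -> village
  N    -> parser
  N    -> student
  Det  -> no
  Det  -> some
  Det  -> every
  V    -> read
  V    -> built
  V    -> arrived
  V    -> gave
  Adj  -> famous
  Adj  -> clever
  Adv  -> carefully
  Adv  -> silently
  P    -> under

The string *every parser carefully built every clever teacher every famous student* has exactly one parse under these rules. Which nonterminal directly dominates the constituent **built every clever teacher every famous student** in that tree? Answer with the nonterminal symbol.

VP

[S [NP [Det every] [N parser]] [VP [AdvP [Adv carefully]] [VP [V built] [NP [Det every] [AP [Adj clever]] [N teacher]] [NP [Det every] [AP [Adj famous]] [N student]]]]]
The span 'built every clever teacher every famous student' is the VP node built by VP → V NP NP.
Its mother is the VP built by VP → AdvP VP.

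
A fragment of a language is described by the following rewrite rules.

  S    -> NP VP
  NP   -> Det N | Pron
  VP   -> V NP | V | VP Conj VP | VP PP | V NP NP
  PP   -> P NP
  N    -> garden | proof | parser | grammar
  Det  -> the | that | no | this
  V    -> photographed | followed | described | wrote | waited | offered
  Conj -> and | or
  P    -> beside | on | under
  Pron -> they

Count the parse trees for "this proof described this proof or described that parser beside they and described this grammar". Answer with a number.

Two of the 3 distinct bracketings:
[S [NP [Det this] [N proof]] [VP [VP [V described] [NP [Det this] [N proof]]] [Conj or] [VP [VP [VP [V described] [NP [Det that] [N parser]]] [PP [P beside] [NP [Pron they]]]] [Conj and] [VP [V described] [NP [Det this] [N grammar]]]]]]
[S [NP [Det this] [N proof]] [VP [VP [VP [V described] [NP [Det this] [N proof]]] [Conj or] [VP [VP [V described] [NP [Det that] [N parser]]] [PP [P beside] [NP [Pron they]]]]] [Conj and] [VP [V described] [NP [Det this] [N grammar]]]]]
The trees differ in how a recursive rule is bracketed over the same span.

3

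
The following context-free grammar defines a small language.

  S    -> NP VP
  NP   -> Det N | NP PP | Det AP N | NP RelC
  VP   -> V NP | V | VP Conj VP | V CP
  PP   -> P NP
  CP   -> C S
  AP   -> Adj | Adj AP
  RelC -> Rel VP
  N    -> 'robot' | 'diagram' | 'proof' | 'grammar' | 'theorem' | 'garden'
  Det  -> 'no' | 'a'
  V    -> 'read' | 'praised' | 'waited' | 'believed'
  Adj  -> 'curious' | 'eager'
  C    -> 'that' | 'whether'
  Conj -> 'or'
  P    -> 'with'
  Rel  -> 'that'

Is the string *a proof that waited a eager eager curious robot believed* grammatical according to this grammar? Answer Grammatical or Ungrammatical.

[S [NP [NP [Det a] [N proof]] [RelC [Rel that] [VP [V waited] [NP [Det a] [AP [Adj eager] [AP [Adj eager] [AP [Adj curious]]]] [N robot]]]]] [VP [V believed]]]
The bracketing above is licensed at every node by one of the given productions, with S at the root.

Grammatical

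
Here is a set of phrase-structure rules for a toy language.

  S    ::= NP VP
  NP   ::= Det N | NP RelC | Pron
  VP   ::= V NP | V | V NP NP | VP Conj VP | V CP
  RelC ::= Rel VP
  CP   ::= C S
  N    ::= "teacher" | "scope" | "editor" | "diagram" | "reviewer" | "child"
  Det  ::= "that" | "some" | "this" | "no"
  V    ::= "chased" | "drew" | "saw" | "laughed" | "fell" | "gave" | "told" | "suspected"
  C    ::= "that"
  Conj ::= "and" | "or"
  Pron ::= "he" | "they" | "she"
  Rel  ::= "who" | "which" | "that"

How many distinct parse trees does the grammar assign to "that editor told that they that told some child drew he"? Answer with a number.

[S [NP [Det that] [N editor]] [VP [V told] [CP [C that] [S [NP [NP [Pron they]] [RelC [Rel that] [VP [V told] [NP [Det some] [N child]]]]] [VP [V drew] [NP [Pron he]]]]]]]
No rule offers an alternative attachment or grouping for any span, so this is the only derivation.

1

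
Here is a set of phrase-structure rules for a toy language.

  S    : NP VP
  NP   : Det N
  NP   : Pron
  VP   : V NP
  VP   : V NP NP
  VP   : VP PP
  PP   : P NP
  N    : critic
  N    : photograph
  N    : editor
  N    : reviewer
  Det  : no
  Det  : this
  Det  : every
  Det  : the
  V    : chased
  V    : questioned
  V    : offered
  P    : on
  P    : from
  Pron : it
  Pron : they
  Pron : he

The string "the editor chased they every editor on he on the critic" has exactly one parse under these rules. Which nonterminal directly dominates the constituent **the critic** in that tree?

S
  NP
    Det: the
    N: editor
  VP
    VP
      VP
        V: chased
        NP
          Pron: they
        NP
          Det: every
          N: editor
      PP
        P: on
        NP
          Pron: he
    PP
      P: on
      NP
        Det: the
        N: critic
The span 'the critic' is the NP node built by NP → Det N.
Its mother is the PP built by PP → P NP.

PP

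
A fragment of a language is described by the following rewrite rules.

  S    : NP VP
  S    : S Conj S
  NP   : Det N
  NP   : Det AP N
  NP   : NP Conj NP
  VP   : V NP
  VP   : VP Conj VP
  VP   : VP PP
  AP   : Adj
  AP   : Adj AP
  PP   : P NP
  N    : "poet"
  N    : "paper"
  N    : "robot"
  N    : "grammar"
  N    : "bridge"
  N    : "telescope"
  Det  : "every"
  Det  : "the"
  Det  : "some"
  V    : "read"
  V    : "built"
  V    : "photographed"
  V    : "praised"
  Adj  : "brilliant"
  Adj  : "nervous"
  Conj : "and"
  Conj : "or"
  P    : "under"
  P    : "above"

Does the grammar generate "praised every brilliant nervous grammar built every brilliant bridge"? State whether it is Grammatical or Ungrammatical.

For S → NP VP, no prefix of the string parses as an NP. The alternative S rule S → S Conj S likewise has no satisfying split.

Ungrammatical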